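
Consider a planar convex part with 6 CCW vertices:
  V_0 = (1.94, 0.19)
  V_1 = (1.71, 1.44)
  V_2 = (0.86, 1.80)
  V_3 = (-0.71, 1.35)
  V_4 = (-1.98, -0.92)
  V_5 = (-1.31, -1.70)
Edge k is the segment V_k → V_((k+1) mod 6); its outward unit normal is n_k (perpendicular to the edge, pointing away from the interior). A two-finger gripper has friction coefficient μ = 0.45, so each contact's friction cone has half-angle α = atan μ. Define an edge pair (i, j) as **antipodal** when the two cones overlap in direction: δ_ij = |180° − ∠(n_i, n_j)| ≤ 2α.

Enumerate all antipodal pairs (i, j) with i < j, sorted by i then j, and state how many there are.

count = 5; pairs: (0,3), (0,4), (1,4), (2,5), (3,5)

α = atan 0.45 = 24.23°;  2α = 48.46°
n_0 = (+0.9835, +0.1810)
n_1 = (+0.3900, +0.9208)
n_2 = (-0.2755, +0.9613)
n_3 = (-0.8727, +0.4883)
n_4 = (-0.7586, -0.6516)
n_5 = (+0.5027, -0.8645)
  (0,1): δ = 123.38°  ·
  (0,2): δ = 84.43°  ·
  (0,3): δ = 39.65°  ✓
  (0,4): δ = 30.24°  ✓
  (0,5): δ = 109.75°  ·
  (1,2): δ = 141.05°  ·
  (1,3): δ = 96.27°  ·
  (1,4): δ = 26.38°  ✓
  (1,5): δ = 53.13°  ·
  (2,3): δ = 135.22°  ·
  (2,4): δ = 65.33°  ·
  (2,5): δ = 14.19°  ✓
  (3,4): δ = 110.11°  ·
  (3,5): δ = 30.59°  ✓
  (4,5): δ = 100.48°  ·
antipodal pairs: 5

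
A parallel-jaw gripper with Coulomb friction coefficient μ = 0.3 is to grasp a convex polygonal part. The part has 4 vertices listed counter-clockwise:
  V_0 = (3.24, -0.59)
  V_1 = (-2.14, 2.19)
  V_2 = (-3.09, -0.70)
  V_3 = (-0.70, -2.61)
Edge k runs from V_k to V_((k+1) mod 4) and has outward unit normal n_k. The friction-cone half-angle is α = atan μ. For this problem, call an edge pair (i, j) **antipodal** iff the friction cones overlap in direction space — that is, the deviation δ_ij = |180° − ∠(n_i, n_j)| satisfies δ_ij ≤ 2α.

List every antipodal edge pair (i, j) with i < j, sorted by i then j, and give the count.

α = atan 0.3 = 16.70°;  2α = 33.40°
n_0 = (+0.4591, +0.8884)
n_1 = (-0.9500, +0.3123)
n_2 = (-0.6243, -0.7812)
n_3 = (+0.4562, -0.8899)
  (0,1): δ = 80.87°  ·
  (0,2): δ = 11.30°  ✓
  (0,3): δ = 54.47°  ·
  (1,2): δ = 110.43°  ·
  (1,3): δ = 44.66°  ·
  (2,3): δ = 114.23°  ·
antipodal pairs: 1

count = 1; pairs: (0,2)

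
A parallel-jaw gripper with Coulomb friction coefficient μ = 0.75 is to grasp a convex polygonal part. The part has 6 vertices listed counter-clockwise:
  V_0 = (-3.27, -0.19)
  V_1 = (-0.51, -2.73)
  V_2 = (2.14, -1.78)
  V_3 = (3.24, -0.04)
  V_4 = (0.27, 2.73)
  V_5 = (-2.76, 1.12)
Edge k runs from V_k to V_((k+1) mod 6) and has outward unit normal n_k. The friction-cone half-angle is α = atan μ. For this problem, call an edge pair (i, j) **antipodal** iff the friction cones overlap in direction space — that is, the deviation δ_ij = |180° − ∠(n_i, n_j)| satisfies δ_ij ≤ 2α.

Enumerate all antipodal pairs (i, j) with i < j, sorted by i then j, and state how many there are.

count = 8; pairs: (0,3), (0,4), (1,3), (1,4), (1,5), (2,4), (2,5), (3,5)

α = atan 0.75 = 36.87°;  2α = 73.74°
n_0 = (-0.6772, -0.7358)
n_1 = (+0.3375, -0.9413)
n_2 = (+0.8453, -0.5344)
n_3 = (+0.6821, +0.7313)
n_4 = (-0.4692, +0.8831)
n_5 = (-0.9319, +0.3628)
  (0,1): δ = 117.65°  ·
  (0,2): δ = 79.68°  ·
  (0,3): δ = 0.38°  ✓
  (0,4): δ = 70.61°  ✓
  (0,5): δ = 111.35°  ·
  (1,2): δ = 142.02°  ·
  (1,3): δ = 62.73°  ✓
  (1,4): δ = 8.26°  ✓
  (1,5): δ = 49.01°  ✓
  (2,3): δ = 100.70°  ·
  (2,4): δ = 29.72°  ✓
  (2,5): δ = 11.03°  ✓
  (3,4): δ = 109.01°  ·
  (3,5): δ = 68.27°  ✓
  (4,5): δ = 139.26°  ·
antipodal pairs: 8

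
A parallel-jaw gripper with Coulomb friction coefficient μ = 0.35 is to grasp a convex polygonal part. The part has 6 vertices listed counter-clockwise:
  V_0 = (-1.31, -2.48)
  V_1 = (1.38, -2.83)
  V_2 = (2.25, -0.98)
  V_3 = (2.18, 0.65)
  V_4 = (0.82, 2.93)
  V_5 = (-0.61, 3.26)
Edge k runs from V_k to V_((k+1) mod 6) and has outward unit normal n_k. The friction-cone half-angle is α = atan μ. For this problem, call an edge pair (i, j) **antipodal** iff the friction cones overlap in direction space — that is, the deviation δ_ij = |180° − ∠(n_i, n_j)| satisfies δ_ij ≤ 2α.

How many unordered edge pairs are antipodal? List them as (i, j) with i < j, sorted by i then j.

count = 4; pairs: (0,4), (1,5), (2,5), (3,5)

α = atan 0.35 = 19.29°;  2α = 38.58°
n_0 = (-0.1290, -0.9916)
n_1 = (+0.9049, -0.4256)
n_2 = (+0.9991, +0.0429)
n_3 = (+0.8588, +0.5123)
n_4 = (+0.2249, +0.9744)
n_5 = (-0.9926, +0.1211)
  (0,1): δ = 107.77°  ·
  (0,2): δ = 80.13°  ·
  (0,3): δ = 51.77°  ·
  (0,4): δ = 5.58°  ✓
  (0,5): δ = 90.46°  ·
  (1,2): δ = 152.35°  ·
  (1,3): δ = 124.00°  ·
  (1,4): δ = 77.81°  ·
  (1,5): δ = 18.23°  ✓
  (2,3): δ = 151.64°  ·
  (2,4): δ = 105.45°  ·
  (2,5): δ = 9.41°  ✓
  (3,4): δ = 133.81°  ·
  (3,5): δ = 37.77°  ✓
  (4,5): δ = 83.96°  ·
antipodal pairs: 4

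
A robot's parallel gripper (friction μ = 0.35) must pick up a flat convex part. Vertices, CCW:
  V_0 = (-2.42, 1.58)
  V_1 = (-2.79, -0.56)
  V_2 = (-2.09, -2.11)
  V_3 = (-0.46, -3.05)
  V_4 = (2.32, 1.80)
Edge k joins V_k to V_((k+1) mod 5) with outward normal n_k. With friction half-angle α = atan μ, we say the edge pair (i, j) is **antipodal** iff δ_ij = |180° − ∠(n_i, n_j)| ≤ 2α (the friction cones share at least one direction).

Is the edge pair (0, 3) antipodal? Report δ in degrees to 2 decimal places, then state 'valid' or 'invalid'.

δ = 20.01°, valid

α = atan 0.35 = 19.29°;  2α = 38.58°
edge 0: e_0 = (-0.37, -2.14);  n_0 = (-0.9854, +0.1704)
edge 3: e_3 = (+2.78, +4.85);  n_3 = (+0.8676, -0.4973)
∠(n_0, n_3) = 159.99°
δ = |180° − 159.99°| = 20.01°
20.01° ≤ 2α = 38.58°  →  valid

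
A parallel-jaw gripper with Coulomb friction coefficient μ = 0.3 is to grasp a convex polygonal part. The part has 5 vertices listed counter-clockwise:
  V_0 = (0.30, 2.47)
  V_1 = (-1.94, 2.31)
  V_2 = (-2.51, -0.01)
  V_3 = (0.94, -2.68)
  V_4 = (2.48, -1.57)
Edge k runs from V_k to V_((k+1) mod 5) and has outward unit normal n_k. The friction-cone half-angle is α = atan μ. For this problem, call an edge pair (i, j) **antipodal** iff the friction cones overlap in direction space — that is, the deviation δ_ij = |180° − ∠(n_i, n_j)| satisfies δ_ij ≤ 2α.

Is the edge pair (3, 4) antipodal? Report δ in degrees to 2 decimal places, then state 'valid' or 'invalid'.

δ = 97.43°, invalid

α = atan 0.3 = 16.70°;  2α = 33.40°
edge 3: e_3 = (+1.54, +1.11);  n_3 = (+0.5847, -0.8112)
edge 4: e_4 = (-2.18, +4.04);  n_4 = (+0.8801, +0.4749)
∠(n_3, n_4) = 82.57°
δ = |180° − 82.57°| = 97.43°
97.43° > 2α = 33.40°  →  invalid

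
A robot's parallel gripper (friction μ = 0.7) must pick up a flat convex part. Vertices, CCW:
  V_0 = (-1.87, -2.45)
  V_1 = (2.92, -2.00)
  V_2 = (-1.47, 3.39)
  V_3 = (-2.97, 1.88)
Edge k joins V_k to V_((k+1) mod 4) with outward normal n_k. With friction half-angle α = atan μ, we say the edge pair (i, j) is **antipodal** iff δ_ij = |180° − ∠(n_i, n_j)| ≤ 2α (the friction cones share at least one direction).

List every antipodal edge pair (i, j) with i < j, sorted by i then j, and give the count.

count = 3; pairs: (0,1), (0,2), (1,3)

α = atan 0.7 = 34.99°;  2α = 69.98°
n_0 = (+0.0935, -0.9956)
n_1 = (+0.7754, +0.6315)
n_2 = (-0.7095, +0.7048)
n_3 = (-0.9692, -0.2462)
  (0,1): δ = 56.21°  ✓
  (0,2): δ = 39.82°  ✓
  (0,3): δ = 98.89°  ·
  (1,2): δ = 83.97°  ·
  (1,3): δ = 24.91°  ✓
  (2,3): δ = 120.94°  ·
antipodal pairs: 3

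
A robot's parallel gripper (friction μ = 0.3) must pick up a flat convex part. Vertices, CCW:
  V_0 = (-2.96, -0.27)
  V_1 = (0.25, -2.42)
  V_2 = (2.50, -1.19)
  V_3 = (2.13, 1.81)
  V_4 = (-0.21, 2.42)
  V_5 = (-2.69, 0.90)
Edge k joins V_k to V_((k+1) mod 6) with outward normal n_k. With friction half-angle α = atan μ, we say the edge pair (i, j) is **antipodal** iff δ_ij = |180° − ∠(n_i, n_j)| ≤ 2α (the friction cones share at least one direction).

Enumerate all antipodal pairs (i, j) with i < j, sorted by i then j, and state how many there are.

count = 3; pairs: (0,3), (1,4), (2,5)

α = atan 0.3 = 16.70°;  2α = 33.40°
n_0 = (-0.5565, -0.8309)
n_1 = (+0.4797, -0.8774)
n_2 = (+0.9925, +0.1224)
n_3 = (+0.2523, +0.9677)
n_4 = (-0.5226, +0.8526)
n_5 = (-0.9744, +0.2249)
  (0,1): δ = 117.52°  ·
  (0,2): δ = 49.16°  ·
  (0,3): δ = 19.20°  ✓
  (0,4): δ = 65.32°  ·
  (0,5): δ = 110.82°  ·
  (1,2): δ = 111.63°  ·
  (1,3): δ = 43.27°  ·
  (1,4): δ = 2.84°  ✓
  (1,5): δ = 48.34°  ·
  (2,3): δ = 111.64°  ·
  (2,4): δ = 65.53°  ·
  (2,5): δ = 20.03°  ✓
  (3,4): δ = 133.88°  ·
  (3,5): δ = 88.38°  ·
  (4,5): δ = 134.50°  ·
antipodal pairs: 3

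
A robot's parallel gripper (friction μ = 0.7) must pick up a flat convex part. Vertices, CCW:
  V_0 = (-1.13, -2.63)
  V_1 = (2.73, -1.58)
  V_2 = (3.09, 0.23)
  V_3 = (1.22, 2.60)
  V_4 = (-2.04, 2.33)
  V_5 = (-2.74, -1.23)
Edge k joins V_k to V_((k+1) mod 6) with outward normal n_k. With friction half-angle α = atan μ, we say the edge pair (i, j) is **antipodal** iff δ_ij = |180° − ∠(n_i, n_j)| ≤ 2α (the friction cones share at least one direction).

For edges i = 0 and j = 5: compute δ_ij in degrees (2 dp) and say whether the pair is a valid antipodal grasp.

α = atan 0.7 = 34.99°;  2α = 69.98°
edge 0: e_0 = (+3.86, +1.05);  n_0 = (+0.2625, -0.9649)
edge 5: e_5 = (+1.61, -1.40);  n_5 = (-0.6562, -0.7546)
∠(n_0, n_5) = 56.23°
δ = |180° − 56.23°| = 123.77°
123.77° > 2α = 69.98°  →  invalid

δ = 123.77°, invalid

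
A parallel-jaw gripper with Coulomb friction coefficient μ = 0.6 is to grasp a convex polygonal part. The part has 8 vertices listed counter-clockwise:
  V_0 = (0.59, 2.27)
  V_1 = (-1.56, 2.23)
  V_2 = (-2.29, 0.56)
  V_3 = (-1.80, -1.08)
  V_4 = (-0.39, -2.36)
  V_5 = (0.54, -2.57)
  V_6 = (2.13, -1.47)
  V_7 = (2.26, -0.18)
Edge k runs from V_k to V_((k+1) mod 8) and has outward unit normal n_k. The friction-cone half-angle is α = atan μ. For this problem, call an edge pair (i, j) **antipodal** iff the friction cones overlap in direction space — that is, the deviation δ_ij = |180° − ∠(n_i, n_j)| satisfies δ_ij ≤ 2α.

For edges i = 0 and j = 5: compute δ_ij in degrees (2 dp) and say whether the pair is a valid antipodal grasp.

α = atan 0.6 = 30.96°;  2α = 61.93°
edge 0: e_0 = (-2.15, -0.04);  n_0 = (-0.0186, +0.9998)
edge 5: e_5 = (+1.59, +1.10);  n_5 = (+0.5689, -0.8224)
∠(n_0, n_5) = 146.39°
δ = |180° − 146.39°| = 33.61°
33.61° ≤ 2α = 61.93°  →  valid

δ = 33.61°, valid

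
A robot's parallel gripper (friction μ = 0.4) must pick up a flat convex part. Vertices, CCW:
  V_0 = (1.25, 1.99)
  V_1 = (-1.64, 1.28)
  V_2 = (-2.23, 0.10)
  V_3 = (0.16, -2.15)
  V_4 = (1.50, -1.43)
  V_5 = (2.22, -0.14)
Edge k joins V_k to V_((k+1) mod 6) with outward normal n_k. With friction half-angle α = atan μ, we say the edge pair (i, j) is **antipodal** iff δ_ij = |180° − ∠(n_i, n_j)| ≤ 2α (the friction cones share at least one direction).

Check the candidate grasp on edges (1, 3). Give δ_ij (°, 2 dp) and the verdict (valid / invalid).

δ = 35.19°, valid

α = atan 0.4 = 21.80°;  2α = 43.60°
edge 1: e_1 = (-0.59, -1.18);  n_1 = (-0.8944, +0.4472)
edge 3: e_3 = (+1.34, +0.72);  n_3 = (+0.4733, -0.8809)
∠(n_1, n_3) = 144.81°
δ = |180° − 144.81°| = 35.19°
35.19° ≤ 2α = 43.60°  →  valid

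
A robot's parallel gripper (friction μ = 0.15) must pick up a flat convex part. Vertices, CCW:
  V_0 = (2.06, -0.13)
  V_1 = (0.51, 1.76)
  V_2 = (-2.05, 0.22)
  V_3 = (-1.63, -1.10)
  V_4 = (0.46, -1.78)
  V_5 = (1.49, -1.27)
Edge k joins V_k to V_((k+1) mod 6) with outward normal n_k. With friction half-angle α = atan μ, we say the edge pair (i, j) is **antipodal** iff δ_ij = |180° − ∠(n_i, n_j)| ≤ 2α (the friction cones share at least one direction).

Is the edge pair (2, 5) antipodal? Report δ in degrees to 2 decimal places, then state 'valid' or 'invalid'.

α = atan 0.15 = 8.53°;  2α = 17.06°
edge 2: e_2 = (+0.42, -1.32);  n_2 = (-0.9529, -0.3032)
edge 5: e_5 = (+0.57, +1.14);  n_5 = (+0.8944, -0.4472)
∠(n_2, n_5) = 135.78°
δ = |180° − 135.78°| = 44.22°
44.22° > 2α = 17.06°  →  invalid

δ = 44.22°, invalid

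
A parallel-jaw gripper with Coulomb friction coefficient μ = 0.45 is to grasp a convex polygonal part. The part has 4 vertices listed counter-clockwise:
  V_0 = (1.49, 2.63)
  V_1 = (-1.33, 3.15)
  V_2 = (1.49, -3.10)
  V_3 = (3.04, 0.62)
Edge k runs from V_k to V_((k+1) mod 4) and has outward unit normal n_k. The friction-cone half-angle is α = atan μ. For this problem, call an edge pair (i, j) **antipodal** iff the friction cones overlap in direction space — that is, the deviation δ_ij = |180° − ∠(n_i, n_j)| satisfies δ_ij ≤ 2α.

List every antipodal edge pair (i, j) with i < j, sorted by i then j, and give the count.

α = atan 0.45 = 24.23°;  2α = 48.46°
n_0 = (+0.1813, +0.9834)
n_1 = (-0.9115, -0.4113)
n_2 = (+0.9231, -0.3846)
n_3 = (+0.7919, +0.6107)
  (0,1): δ = 55.27°  ·
  (0,2): δ = 77.83°  ·
  (0,3): δ = 138.09°  ·
  (1,2): δ = 46.90°  ✓
  (1,3): δ = 13.35°  ✓
  (2,3): δ = 119.74°  ·
antipodal pairs: 2

count = 2; pairs: (1,2), (1,3)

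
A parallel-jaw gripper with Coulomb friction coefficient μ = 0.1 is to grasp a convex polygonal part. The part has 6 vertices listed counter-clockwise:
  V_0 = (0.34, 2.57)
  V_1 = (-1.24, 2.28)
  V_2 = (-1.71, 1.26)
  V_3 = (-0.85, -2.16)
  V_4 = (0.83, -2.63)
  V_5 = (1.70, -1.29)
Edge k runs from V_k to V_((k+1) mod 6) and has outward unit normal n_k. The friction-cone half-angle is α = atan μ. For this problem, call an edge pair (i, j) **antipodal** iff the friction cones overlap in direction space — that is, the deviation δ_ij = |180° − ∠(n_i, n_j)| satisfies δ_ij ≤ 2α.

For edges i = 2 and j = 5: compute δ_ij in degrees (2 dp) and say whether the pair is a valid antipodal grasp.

δ = 5.29°, valid

α = atan 0.1 = 5.71°;  2α = 11.42°
edge 2: e_2 = (+0.86, -3.42);  n_2 = (-0.9698, -0.2439)
edge 5: e_5 = (-1.36, +3.86);  n_5 = (+0.9432, +0.3323)
∠(n_2, n_5) = 174.71°
δ = |180° − 174.71°| = 5.29°
5.29° ≤ 2α = 11.42°  →  valid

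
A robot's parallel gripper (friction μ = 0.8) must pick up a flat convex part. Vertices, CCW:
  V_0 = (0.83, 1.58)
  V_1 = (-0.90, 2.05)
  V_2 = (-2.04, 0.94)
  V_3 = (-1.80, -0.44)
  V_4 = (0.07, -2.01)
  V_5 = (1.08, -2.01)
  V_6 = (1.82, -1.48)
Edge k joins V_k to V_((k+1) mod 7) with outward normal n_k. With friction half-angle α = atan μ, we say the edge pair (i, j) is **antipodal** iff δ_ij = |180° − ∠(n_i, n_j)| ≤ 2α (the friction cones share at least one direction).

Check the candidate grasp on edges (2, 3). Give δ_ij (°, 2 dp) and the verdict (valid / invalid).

δ = 139.88°, invalid

α = atan 0.8 = 38.66°;  2α = 77.32°
edge 2: e_2 = (+0.24, -1.38);  n_2 = (-0.9852, -0.1713)
edge 3: e_3 = (+1.87, -1.57);  n_3 = (-0.6430, -0.7659)
∠(n_2, n_3) = 40.12°
δ = |180° − 40.12°| = 139.88°
139.88° > 2α = 77.32°  →  invalid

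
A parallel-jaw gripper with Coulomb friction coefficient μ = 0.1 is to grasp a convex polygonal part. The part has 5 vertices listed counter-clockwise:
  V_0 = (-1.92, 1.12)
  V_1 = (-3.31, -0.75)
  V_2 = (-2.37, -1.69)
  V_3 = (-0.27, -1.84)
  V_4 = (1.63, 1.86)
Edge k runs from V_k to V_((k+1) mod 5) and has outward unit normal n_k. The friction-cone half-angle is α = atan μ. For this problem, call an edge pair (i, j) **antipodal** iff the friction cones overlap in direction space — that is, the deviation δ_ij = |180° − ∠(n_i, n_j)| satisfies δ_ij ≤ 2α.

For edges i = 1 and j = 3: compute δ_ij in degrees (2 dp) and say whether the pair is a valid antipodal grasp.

α = atan 0.1 = 5.71°;  2α = 11.42°
edge 1: e_1 = (+0.94, -0.94);  n_1 = (-0.7071, -0.7071)
edge 3: e_3 = (+1.90, +3.70);  n_3 = (+0.8896, -0.4568)
∠(n_1, n_3) = 107.82°
δ = |180° − 107.82°| = 72.18°
72.18° > 2α = 11.42°  →  invalid

δ = 72.18°, invalid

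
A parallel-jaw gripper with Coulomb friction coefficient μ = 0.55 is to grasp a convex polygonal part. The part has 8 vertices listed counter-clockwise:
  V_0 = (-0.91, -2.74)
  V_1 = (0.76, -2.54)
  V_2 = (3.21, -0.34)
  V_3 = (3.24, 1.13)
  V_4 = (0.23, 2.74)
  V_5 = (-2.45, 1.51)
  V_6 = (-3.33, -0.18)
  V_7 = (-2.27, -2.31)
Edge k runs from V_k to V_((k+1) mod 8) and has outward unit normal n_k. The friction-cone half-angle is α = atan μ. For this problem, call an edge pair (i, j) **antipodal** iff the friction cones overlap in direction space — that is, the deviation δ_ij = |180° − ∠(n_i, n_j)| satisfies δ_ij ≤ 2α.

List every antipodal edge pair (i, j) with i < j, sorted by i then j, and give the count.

α = atan 0.55 = 28.81°;  2α = 57.62°
n_0 = (+0.1189, -0.9929)
n_1 = (+0.6681, -0.7440)
n_2 = (+0.9998, -0.0204)
n_3 = (+0.4717, +0.8818)
n_4 = (-0.4171, +0.9089)
n_5 = (-0.8870, +0.4618)
n_6 = (-0.8953, -0.4455)
n_7 = (-0.3015, -0.9535)
  (0,1): δ = 144.91°  ·
  (0,2): δ = 98.00°  ·
  (0,3): δ = 34.97°  ✓
  (0,4): δ = 17.82°  ✓
  (0,5): δ = 55.66°  ✓
  (0,6): δ = 109.63°  ·
  (0,7): δ = 155.63°  ·
  (1,2): δ = 133.09°  ·
  (1,3): δ = 70.06°  ·
  (1,4): δ = 17.27°  ✓
  (1,5): δ = 20.57°  ✓
  (1,6): δ = 74.53°  ·
  (1,7): δ = 120.53°  ·
  (2,3): δ = 116.97°  ·
  (2,4): δ = 64.18°  ·
  (2,5): δ = 26.34°  ✓
  (2,6): δ = 27.63°  ✓
  (2,7): δ = 73.62°  ·
  (3,4): δ = 127.21°  ·
  (3,5): δ = 89.36°  ·
  (3,6): δ = 35.40°  ✓
  (3,7): δ = 10.60°  ✓
  (4,5): δ = 142.16°  ·
  (4,6): δ = 88.20°  ·
  (4,7): δ = 42.20°  ✓
  (5,6): δ = 126.04°  ·
  (5,7): δ = 80.04°  ·
  (6,7): δ = 134.00°  ·
antipodal pairs: 10

count = 10; pairs: (0,3), (0,4), (0,5), (1,4), (1,5), (2,5), (2,6), (3,6), (3,7), (4,7)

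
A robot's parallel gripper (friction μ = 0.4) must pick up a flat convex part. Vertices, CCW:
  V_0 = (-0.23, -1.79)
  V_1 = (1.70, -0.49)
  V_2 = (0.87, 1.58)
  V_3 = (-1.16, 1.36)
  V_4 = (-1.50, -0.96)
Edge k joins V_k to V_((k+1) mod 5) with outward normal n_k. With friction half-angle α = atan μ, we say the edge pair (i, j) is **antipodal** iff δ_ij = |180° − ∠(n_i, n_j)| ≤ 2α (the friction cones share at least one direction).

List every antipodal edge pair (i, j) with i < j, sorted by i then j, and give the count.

count = 4; pairs: (0,2), (1,3), (1,4), (2,4)

α = atan 0.4 = 21.80°;  2α = 43.60°
n_0 = (+0.5587, -0.8294)
n_1 = (+0.9282, +0.3722)
n_2 = (-0.1077, +0.9942)
n_3 = (-0.9894, +0.1450)
n_4 = (-0.5471, -0.8371)
  (0,1): δ = 102.11°  ·
  (0,2): δ = 27.78°  ✓
  (0,3): δ = 47.70°  ·
  (0,4): δ = 112.87°  ·
  (1,2): δ = 105.66°  ·
  (1,3): δ = 30.19°  ✓
  (1,4): δ = 34.98°  ✓
  (2,3): δ = 104.52°  ·
  (2,4): δ = 39.35°  ✓
  (3,4): δ = 114.83°  ·
antipodal pairs: 4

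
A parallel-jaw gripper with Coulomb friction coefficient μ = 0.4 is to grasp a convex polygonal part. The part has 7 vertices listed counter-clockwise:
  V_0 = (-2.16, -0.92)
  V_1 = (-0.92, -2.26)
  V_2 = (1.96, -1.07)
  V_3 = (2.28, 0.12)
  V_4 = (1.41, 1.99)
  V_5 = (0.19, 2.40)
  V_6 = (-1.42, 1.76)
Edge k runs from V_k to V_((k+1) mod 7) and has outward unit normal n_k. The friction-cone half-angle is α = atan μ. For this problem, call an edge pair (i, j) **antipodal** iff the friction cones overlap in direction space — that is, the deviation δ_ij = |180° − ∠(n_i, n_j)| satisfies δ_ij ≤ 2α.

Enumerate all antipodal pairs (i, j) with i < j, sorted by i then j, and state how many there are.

α = atan 0.4 = 21.80°;  2α = 43.60°
n_0 = (-0.7340, -0.6792)
n_1 = (+0.3819, -0.9242)
n_2 = (+0.9657, -0.2597)
n_3 = (+0.9067, +0.4218)
n_4 = (+0.3186, +0.9479)
n_5 = (-0.3694, +0.9293)
n_6 = (-0.9639, +0.2662)
  (0,1): δ = 110.33°  ·
  (0,2): δ = 57.83°  ·
  (0,3): δ = 17.83°  ✓
  (0,4): δ = 28.64°  ✓
  (0,5): δ = 68.90°  ·
  (0,6): δ = 121.78°  ·
  (1,2): δ = 127.50°  ·
  (1,3): δ = 87.50°  ·
  (1,4): δ = 41.03°  ✓
  (1,5): δ = 0.77°  ✓
  (1,6): δ = 52.11°  ·
  (2,3): δ = 140.00°  ·
  (2,4): δ = 93.52°  ·
  (2,5): δ = 53.27°  ·
  (2,6): δ = 0.38°  ✓
  (3,4): δ = 133.53°  ·
  (3,5): δ = 93.27°  ·
  (3,6): δ = 40.39°  ✓
  (4,5): δ = 139.75°  ·
  (4,6): δ = 86.86°  ·
  (5,6): δ = 127.11°  ·
antipodal pairs: 6

count = 6; pairs: (0,3), (0,4), (1,4), (1,5), (2,6), (3,6)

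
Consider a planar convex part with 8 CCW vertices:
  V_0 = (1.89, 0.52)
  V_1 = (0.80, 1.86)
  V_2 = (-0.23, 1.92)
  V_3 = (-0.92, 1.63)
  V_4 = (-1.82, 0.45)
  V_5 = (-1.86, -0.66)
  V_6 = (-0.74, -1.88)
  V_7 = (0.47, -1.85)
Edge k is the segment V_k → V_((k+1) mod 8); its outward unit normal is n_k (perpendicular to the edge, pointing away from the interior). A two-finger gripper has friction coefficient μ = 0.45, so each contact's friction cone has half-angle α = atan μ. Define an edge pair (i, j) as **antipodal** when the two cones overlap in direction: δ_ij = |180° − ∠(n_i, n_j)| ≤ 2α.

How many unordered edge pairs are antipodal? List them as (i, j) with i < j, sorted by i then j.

α = atan 0.45 = 24.23°;  2α = 48.46°
n_0 = (+0.7758, +0.6310)
n_1 = (+0.0582, +0.9983)
n_2 = (-0.3875, +0.9219)
n_3 = (-0.7951, +0.6064)
n_4 = (-0.9994, +0.0360)
n_5 = (-0.7367, -0.6763)
n_6 = (+0.0248, -0.9997)
n_7 = (+0.8578, -0.5140)
  (0,1): δ = 132.46°  ·
  (0,2): δ = 106.33°  ·
  (0,3): δ = 76.46°  ·
  (0,4): δ = 41.19°  ✓
  (0,5): δ = 3.43°  ✓
  (0,6): δ = 52.29°  ·
  (0,7): δ = 109.95°  ·
  (1,2): δ = 153.87°  ·
  (1,3): δ = 124.00°  ·
  (1,4): δ = 88.73°  ·
  (1,5): δ = 44.11°  ✓
  (1,6): δ = 4.75°  ✓
  (1,7): δ = 62.41°  ·
  (2,3): δ = 150.13°  ·
  (2,4): δ = 114.86°  ·
  (2,5): δ = 70.24°  ·
  (2,6): δ = 21.38°  ✓
  (2,7): δ = 36.28°  ✓
  (3,4): δ = 144.73°  ·
  (3,5): δ = 100.11°  ·
  (3,6): δ = 51.25°  ·
  (3,7): δ = 6.41°  ✓
  (4,5): δ = 135.38°  ·
  (4,6): δ = 86.52°  ·
  (4,7): δ = 28.86°  ✓
  (5,6): δ = 131.13°  ·
  (5,7): δ = 73.48°  ·
  (6,7): δ = 122.35°  ·
antipodal pairs: 8

count = 8; pairs: (0,4), (0,5), (1,5), (1,6), (2,6), (2,7), (3,7), (4,7)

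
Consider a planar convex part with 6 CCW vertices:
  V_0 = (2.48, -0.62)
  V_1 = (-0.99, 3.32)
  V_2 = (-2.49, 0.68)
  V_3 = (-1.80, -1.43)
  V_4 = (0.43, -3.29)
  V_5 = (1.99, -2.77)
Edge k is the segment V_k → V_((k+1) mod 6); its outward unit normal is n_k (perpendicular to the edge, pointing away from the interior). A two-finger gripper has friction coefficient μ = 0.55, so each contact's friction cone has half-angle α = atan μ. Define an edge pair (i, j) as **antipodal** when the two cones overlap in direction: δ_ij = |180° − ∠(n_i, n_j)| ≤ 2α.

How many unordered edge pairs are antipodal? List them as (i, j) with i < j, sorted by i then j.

count = 5; pairs: (0,2), (0,3), (1,4), (1,5), (2,5)

α = atan 0.55 = 28.81°;  2α = 57.62°
n_0 = (+0.7504, +0.6609)
n_1 = (-0.8695, +0.4940)
n_2 = (-0.9505, -0.3108)
n_3 = (-0.6405, -0.7679)
n_4 = (+0.3162, -0.9487)
n_5 = (+0.9750, -0.2222)
  (0,1): δ = 70.98°  ·
  (0,2): δ = 23.26°  ✓
  (0,3): δ = 8.80°  ✓
  (0,4): δ = 67.06°  ·
  (0,5): δ = 125.79°  ·
  (1,2): δ = 132.29°  ·
  (1,3): δ = 100.23°  ·
  (1,4): δ = 41.96°  ✓
  (1,5): δ = 16.77°  ✓
  (2,3): δ = 147.94°  ·
  (2,4): δ = 89.67°  ·
  (2,5): δ = 30.95°  ✓
  (3,4): δ = 121.73°  ·
  (3,5): δ = 63.01°  ·
  (4,5): δ = 121.27°  ·
antipodal pairs: 5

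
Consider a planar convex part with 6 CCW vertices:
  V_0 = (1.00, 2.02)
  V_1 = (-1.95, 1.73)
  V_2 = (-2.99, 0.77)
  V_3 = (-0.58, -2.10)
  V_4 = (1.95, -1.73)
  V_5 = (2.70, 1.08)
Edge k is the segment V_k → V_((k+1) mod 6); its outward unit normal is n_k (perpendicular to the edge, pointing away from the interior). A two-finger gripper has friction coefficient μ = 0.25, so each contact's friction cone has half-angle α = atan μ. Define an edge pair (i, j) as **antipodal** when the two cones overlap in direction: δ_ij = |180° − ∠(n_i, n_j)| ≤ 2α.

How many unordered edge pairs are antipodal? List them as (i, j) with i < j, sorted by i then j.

count = 2; pairs: (0,3), (2,5)

α = atan 0.25 = 14.04°;  2α = 28.07°
n_0 = (-0.0978, +0.9952)
n_1 = (-0.6783, +0.7348)
n_2 = (-0.7658, -0.6431)
n_3 = (+0.1447, -0.9895)
n_4 = (+0.9662, -0.2579)
n_5 = (+0.4839, +0.8751)
  (0,1): δ = 142.91°  ·
  (0,2): δ = 55.59°  ·
  (0,3): δ = 2.71°  ✓
  (0,4): δ = 69.44°  ·
  (0,5): δ = 145.45°  ·
  (1,2): δ = 92.69°  ·
  (1,3): δ = 34.39°  ·
  (1,4): δ = 32.35°  ·
  (1,5): δ = 108.35°  ·
  (2,3): δ = 121.70°  ·
  (2,4): δ = 54.97°  ·
  (2,5): δ = 21.04°  ✓
  (3,4): δ = 113.26°  ·
  (3,5): δ = 37.26°  ·
  (4,5): δ = 104.00°  ·
antipodal pairs: 2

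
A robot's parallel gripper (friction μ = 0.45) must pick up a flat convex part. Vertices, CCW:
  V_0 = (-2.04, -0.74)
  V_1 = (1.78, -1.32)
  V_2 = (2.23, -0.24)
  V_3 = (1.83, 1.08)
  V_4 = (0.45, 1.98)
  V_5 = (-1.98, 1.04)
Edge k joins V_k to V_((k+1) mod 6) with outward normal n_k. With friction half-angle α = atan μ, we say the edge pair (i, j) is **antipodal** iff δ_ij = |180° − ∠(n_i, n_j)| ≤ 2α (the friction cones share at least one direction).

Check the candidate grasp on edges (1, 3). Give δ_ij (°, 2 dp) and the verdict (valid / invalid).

δ = 100.49°, invalid

α = atan 0.45 = 24.23°;  2α = 48.46°
edge 1: e_1 = (+0.45, +1.08);  n_1 = (+0.9231, -0.3846)
edge 3: e_3 = (-1.38, +0.90);  n_3 = (+0.5463, +0.8376)
∠(n_1, n_3) = 79.51°
δ = |180° − 79.51°| = 100.49°
100.49° > 2α = 48.46°  →  invalid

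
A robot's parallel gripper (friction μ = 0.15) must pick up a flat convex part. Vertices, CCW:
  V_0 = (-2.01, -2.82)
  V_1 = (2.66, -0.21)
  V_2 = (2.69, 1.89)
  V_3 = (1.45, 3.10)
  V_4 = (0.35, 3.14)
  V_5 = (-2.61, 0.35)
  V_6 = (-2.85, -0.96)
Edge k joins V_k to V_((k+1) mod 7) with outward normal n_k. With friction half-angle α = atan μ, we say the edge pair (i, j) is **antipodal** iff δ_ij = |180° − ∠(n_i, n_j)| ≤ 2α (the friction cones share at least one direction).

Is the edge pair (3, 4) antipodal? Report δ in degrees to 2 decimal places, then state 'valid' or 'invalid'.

α = atan 0.15 = 8.53°;  2α = 17.06°
edge 3: e_3 = (-1.10, +0.04);  n_3 = (+0.0363, +0.9993)
edge 4: e_4 = (-2.96, -2.79);  n_4 = (-0.6859, +0.7277)
∠(n_3, n_4) = 45.39°
δ = |180° − 45.39°| = 134.61°
134.61° > 2α = 17.06°  →  invalid

δ = 134.61°, invalid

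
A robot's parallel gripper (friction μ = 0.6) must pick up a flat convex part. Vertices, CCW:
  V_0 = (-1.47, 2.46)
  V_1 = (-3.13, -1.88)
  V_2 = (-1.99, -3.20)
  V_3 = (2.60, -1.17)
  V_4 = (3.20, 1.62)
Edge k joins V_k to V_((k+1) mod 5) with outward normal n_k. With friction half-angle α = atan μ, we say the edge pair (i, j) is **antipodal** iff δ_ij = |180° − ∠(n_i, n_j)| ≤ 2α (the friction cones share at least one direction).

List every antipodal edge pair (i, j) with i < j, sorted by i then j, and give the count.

count = 5; pairs: (0,2), (0,3), (1,3), (1,4), (2,4)

α = atan 0.6 = 30.96°;  2α = 61.93°
n_0 = (-0.9340, +0.3572)
n_1 = (-0.7568, -0.6536)
n_2 = (+0.4045, -0.9145)
n_3 = (+0.9776, -0.2102)
n_4 = (+0.1770, +0.9842)
  (0,1): δ = 118.25°  ·
  (0,2): δ = 45.21°  ✓
  (0,3): δ = 8.79°  ✓
  (0,4): δ = 100.73°  ·
  (1,2): δ = 106.96°  ·
  (1,3): δ = 52.95°  ✓
  (1,4): δ = 38.99°  ✓
  (2,3): δ = 125.99°  ·
  (2,4): δ = 34.06°  ✓
  (3,4): δ = 88.06°  ·
antipodal pairs: 5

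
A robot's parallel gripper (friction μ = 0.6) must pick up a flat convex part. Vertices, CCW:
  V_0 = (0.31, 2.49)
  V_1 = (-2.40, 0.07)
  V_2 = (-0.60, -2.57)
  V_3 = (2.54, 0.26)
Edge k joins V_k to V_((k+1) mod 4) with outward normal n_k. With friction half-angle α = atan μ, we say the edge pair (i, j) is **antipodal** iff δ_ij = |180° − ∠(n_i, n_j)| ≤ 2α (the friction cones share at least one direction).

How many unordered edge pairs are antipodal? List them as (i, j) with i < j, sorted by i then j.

α = atan 0.6 = 30.96°;  2α = 61.93°
n_0 = (-0.6661, +0.7459)
n_1 = (-0.8262, -0.5633)
n_2 = (+0.6695, -0.7428)
n_3 = (+0.7071, +0.7071)
  (0,1): δ = 97.48°  ·
  (0,2): δ = 0.26°  ✓
  (0,3): δ = 93.24°  ·
  (1,2): δ = 82.26°  ·
  (1,3): δ = 10.71°  ✓
  (2,3): δ = 87.03°  ·
antipodal pairs: 2

count = 2; pairs: (0,2), (1,3)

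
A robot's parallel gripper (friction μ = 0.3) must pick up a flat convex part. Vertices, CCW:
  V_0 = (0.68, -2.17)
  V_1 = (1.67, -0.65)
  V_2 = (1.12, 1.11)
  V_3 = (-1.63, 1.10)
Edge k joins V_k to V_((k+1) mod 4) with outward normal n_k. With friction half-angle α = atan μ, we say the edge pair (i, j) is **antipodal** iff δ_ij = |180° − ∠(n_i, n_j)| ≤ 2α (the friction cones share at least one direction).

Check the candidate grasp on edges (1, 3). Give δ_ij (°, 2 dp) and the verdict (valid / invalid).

α = atan 0.3 = 16.70°;  2α = 33.40°
edge 1: e_1 = (-0.55, +1.76);  n_1 = (+0.9545, +0.2983)
edge 3: e_3 = (+2.31, -3.27);  n_3 = (-0.8168, -0.5770)
∠(n_1, n_3) = 162.12°
δ = |180° − 162.12°| = 17.88°
17.88° ≤ 2α = 33.40°  →  valid

δ = 17.88°, valid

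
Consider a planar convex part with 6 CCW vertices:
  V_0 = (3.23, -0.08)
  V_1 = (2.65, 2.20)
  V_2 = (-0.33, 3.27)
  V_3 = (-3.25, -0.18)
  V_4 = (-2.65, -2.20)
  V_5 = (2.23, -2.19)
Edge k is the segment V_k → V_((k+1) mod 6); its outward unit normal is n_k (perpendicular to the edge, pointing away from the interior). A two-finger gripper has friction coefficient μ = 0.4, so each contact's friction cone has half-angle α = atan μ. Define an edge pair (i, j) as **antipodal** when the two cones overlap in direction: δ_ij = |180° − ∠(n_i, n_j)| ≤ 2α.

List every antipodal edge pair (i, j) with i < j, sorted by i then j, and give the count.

count = 4; pairs: (0,3), (1,4), (2,5), (3,5)

α = atan 0.4 = 21.80°;  2α = 43.60°
n_0 = (+0.9691, +0.2465)
n_1 = (+0.3379, +0.9412)
n_2 = (-0.7633, +0.6460)
n_3 = (-0.9586, -0.2847)
n_4 = (+0.0020, -1.0000)
n_5 = (+0.9037, -0.4283)
  (0,1): δ = 124.02°  ·
  (0,2): δ = 54.52°  ·
  (0,3): δ = 2.27°  ✓
  (0,4): δ = 75.84°  ·
  (0,5): δ = 140.37°  ·
  (1,2): δ = 110.49°  ·
  (1,3): δ = 53.71°  ·
  (1,4): δ = 19.87°  ✓
  (1,5): δ = 84.39°  ·
  (2,3): δ = 123.21°  ·
  (2,4): δ = 49.64°  ·
  (2,5): δ = 14.89°  ✓
  (3,4): δ = 106.43°  ·
  (3,5): δ = 41.90°  ✓
  (4,5): δ = 115.48°  ·
antipodal pairs: 4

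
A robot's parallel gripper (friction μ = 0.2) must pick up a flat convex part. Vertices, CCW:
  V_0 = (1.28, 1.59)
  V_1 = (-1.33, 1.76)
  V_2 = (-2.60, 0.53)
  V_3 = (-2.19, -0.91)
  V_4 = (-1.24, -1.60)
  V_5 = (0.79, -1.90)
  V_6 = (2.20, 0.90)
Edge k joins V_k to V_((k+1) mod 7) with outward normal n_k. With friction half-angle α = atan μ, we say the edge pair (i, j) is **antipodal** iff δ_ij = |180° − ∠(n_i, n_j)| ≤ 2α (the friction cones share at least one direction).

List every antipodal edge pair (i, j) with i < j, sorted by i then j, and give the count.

α = atan 0.2 = 11.31°;  2α = 22.62°
n_0 = (+0.0650, +0.9979)
n_1 = (-0.6957, +0.7183)
n_2 = (-0.9618, -0.2738)
n_3 = (-0.5877, -0.8091)
n_4 = (-0.1462, -0.9893)
n_5 = (+0.8931, -0.4498)
n_6 = (+0.6000, +0.8000)
  (0,1): δ = 132.19°  ·
  (0,2): δ = 70.38°  ·
  (0,3): δ = 32.26°  ·
  (0,4): δ = 4.68°  ✓
  (0,5): δ = 67.00°  ·
  (0,6): δ = 146.86°  ·
  (1,2): δ = 118.19°  ·
  (1,3): δ = 80.07°  ·
  (1,4): δ = 52.49°  ·
  (1,5): δ = 19.19°  ✓
  (1,6): δ = 99.05°  ·
  (2,3): δ = 141.88°  ·
  (2,4): δ = 114.30°  ·
  (2,5): δ = 42.62°  ·
  (2,6): δ = 37.24°  ·
  (3,4): δ = 152.42°  ·
  (3,5): δ = 80.74°  ·
  (3,6): δ = 0.88°  ✓
  (4,5): δ = 108.32°  ·
  (4,6): δ = 28.46°  ·
  (5,6): δ = 100.14°  ·
antipodal pairs: 3

count = 3; pairs: (0,4), (1,5), (3,6)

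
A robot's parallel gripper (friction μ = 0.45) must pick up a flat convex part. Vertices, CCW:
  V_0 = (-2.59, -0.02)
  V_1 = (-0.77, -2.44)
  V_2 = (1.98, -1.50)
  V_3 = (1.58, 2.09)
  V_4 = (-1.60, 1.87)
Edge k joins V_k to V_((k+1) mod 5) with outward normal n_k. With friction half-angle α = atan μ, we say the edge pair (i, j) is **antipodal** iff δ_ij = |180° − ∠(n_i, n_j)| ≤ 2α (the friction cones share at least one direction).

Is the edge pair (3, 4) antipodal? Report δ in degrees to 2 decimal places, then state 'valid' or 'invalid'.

δ = 121.60°, invalid

α = atan 0.45 = 24.23°;  2α = 48.46°
edge 3: e_3 = (-3.18, -0.22);  n_3 = (-0.0690, +0.9976)
edge 4: e_4 = (-0.99, -1.89);  n_4 = (-0.8858, +0.4640)
∠(n_3, n_4) = 58.40°
δ = |180° − 58.40°| = 121.60°
121.60° > 2α = 48.46°  →  invalid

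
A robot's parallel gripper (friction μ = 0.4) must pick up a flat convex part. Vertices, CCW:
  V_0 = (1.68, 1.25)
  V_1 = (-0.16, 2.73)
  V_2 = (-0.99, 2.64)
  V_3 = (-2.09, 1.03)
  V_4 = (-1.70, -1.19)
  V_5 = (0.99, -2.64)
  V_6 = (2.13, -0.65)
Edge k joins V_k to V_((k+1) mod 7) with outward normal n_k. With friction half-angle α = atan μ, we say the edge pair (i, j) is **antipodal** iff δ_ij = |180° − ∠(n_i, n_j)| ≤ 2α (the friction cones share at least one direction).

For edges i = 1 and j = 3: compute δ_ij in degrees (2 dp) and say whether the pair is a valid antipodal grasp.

α = atan 0.4 = 21.80°;  2α = 43.60°
edge 1: e_1 = (-0.83, -0.09);  n_1 = (-0.1078, +0.9942)
edge 3: e_3 = (+0.39, -2.22);  n_3 = (-0.9849, -0.1730)
∠(n_1, n_3) = 93.78°
δ = |180° − 93.78°| = 86.22°
86.22° > 2α = 43.60°  →  invalid

δ = 86.22°, invalid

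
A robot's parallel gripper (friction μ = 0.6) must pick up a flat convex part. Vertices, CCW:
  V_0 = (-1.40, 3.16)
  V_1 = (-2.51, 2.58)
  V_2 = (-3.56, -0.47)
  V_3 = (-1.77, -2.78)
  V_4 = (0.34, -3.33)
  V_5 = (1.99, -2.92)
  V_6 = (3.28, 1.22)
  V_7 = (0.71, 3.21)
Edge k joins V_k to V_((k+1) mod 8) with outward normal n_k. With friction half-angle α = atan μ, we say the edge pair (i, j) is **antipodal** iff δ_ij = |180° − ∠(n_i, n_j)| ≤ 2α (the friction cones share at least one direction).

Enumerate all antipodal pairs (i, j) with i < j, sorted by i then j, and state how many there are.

count = 12; pairs: (0,3), (0,4), (0,5), (1,4), (1,5), (2,5), (2,6), (2,7), (3,6), (3,7), (4,6), (4,7)

α = atan 0.6 = 30.96°;  2α = 61.93°
n_0 = (-0.4631, +0.8863)
n_1 = (-0.9455, +0.3255)
n_2 = (-0.7905, -0.6125)
n_3 = (-0.2522, -0.9677)
n_4 = (+0.2412, -0.9705)
n_5 = (+0.9547, -0.2975)
n_6 = (+0.6122, +0.7907)
n_7 = (-0.0237, +0.9997)
  (0,1): δ = 136.58°  ·
  (0,2): δ = 79.82°  ·
  (0,3): δ = 42.20°  ✓
  (0,4): δ = 13.63°  ✓
  (0,5): δ = 45.11°  ✓
  (0,6): δ = 114.66°  ·
  (0,7): δ = 153.77°  ·
  (1,2): δ = 123.23°  ·
  (1,3): δ = 85.61°  ·
  (1,4): δ = 57.05°  ✓
  (1,5): δ = 1.69°  ✓
  (1,6): δ = 71.25°  ·
  (1,7): δ = 110.35°  ·
  (2,3): δ = 142.38°  ·
  (2,4): δ = 113.82°  ·
  (2,5): δ = 55.08°  ✓
  (2,6): δ = 14.48°  ✓
  (2,7): δ = 53.59°  ✓
  (3,4): δ = 151.44°  ·
  (3,5): δ = 92.70°  ·
  (3,6): δ = 23.14°  ✓
  (3,7): δ = 15.97°  ✓
  (4,5): δ = 121.26°  ·
  (4,6): δ = 51.71°  ✓
  (4,7): δ = 12.60°  ✓
  (5,6): δ = 110.44°  ·
  (5,7): δ = 71.34°  ·
  (6,7): δ = 140.89°  ·
antipodal pairs: 12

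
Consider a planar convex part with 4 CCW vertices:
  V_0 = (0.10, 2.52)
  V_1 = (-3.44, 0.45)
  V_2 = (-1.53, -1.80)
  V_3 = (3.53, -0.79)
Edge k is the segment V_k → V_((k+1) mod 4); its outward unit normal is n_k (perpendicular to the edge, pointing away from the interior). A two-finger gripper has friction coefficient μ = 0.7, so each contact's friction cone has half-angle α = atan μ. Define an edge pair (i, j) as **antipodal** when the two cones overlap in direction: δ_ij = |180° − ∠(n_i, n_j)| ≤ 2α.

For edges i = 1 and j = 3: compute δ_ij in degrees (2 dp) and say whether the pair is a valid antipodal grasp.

δ = 5.69°, valid

α = atan 0.7 = 34.99°;  2α = 69.98°
edge 1: e_1 = (+1.91, -2.25);  n_1 = (-0.7624, -0.6472)
edge 3: e_3 = (-3.43, +3.31);  n_3 = (+0.6944, +0.7196)
∠(n_1, n_3) = 174.31°
δ = |180° − 174.31°| = 5.69°
5.69° ≤ 2α = 69.98°  →  valid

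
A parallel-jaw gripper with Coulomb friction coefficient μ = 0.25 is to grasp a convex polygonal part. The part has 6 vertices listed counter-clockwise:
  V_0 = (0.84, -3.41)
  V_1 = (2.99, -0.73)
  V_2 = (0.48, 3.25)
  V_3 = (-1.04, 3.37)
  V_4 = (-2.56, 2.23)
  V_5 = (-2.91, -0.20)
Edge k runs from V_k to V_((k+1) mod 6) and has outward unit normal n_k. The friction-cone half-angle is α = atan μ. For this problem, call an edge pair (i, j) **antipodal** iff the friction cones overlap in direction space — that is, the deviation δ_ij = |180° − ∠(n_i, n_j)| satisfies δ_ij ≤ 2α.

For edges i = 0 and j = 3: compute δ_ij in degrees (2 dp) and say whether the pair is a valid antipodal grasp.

δ = 14.39°, valid

α = atan 0.25 = 14.04°;  2α = 28.07°
edge 0: e_0 = (+2.15, +2.68);  n_0 = (+0.7800, -0.6258)
edge 3: e_3 = (-1.52, -1.14);  n_3 = (-0.6000, +0.8000)
∠(n_0, n_3) = 165.61°
δ = |180° − 165.61°| = 14.39°
14.39° ≤ 2α = 28.07°  →  valid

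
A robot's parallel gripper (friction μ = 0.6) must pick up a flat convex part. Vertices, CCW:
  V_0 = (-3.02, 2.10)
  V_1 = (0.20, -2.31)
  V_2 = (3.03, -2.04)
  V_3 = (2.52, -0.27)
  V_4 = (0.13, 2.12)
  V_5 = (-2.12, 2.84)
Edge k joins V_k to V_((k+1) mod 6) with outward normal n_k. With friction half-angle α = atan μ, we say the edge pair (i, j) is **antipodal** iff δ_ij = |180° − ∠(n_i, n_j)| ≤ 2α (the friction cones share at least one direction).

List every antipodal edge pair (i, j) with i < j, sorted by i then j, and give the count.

α = atan 0.6 = 30.96°;  2α = 61.93°
n_0 = (-0.8076, -0.5897)
n_1 = (+0.0950, -0.9955)
n_2 = (+0.9609, +0.2769)
n_3 = (+0.7071, +0.7071)
n_4 = (+0.3048, +0.9524)
n_5 = (-0.6351, +0.7724)
  (0,1): δ = 120.69°  ·
  (0,2): δ = 20.06°  ✓
  (0,3): δ = 8.86°  ✓
  (0,4): δ = 36.12°  ✓
  (0,5): δ = 93.29°  ·
  (1,2): δ = 79.38°  ·
  (1,3): δ = 50.45°  ✓
  (1,4): δ = 23.19°  ✓
  (1,5): δ = 33.98°  ✓
  (2,3): δ = 151.07°  ·
  (2,4): δ = 123.82°  ·
  (2,5): δ = 66.65°  ·
  (3,4): δ = 152.74°  ·
  (3,5): δ = 95.57°  ·
  (4,5): δ = 122.83°  ·
antipodal pairs: 6

count = 6; pairs: (0,2), (0,3), (0,4), (1,3), (1,4), (1,5)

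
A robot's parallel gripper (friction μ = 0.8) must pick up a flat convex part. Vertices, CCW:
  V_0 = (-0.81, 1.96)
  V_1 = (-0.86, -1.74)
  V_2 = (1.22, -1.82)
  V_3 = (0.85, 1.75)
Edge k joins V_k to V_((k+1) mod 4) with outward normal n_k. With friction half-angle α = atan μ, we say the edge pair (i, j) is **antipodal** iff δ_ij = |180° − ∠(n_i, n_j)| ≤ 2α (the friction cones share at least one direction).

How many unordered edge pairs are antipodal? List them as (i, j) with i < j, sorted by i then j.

α = atan 0.8 = 38.66°;  2α = 77.32°
n_0 = (-0.9999, +0.0135)
n_1 = (-0.0384, -0.9993)
n_2 = (+0.9947, +0.1031)
n_3 = (+0.1255, +0.9921)
  (0,1): δ = 91.43°  ·
  (0,2): δ = 6.69°  ✓
  (0,3): δ = 83.56°  ·
  (1,2): δ = 81.88°  ·
  (1,3): δ = 5.01°  ✓
  (2,3): δ = 103.13°  ·
antipodal pairs: 2

count = 2; pairs: (0,2), (1,3)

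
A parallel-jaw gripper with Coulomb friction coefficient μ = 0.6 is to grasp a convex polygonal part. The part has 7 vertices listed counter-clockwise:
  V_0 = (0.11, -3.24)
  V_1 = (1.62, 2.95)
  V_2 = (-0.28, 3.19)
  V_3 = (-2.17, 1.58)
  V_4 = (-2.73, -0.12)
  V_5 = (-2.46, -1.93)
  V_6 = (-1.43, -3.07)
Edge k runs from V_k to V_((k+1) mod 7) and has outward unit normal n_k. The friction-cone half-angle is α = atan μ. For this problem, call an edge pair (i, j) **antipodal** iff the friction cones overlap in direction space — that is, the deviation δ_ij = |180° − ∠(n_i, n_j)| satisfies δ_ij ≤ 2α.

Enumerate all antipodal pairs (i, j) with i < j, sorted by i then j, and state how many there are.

α = atan 0.6 = 30.96°;  2α = 61.93°
n_0 = (+0.9715, -0.2370)
n_1 = (+0.1253, +0.9921)
n_2 = (-0.6485, +0.7612)
n_3 = (-0.9498, +0.3129)
n_4 = (-0.9891, -0.1475)
n_5 = (-0.7420, -0.6704)
n_6 = (-0.1097, -0.9940)
  (0,1): δ = 83.49°  ·
  (0,2): δ = 35.86°  ✓
  (0,3): δ = 4.52°  ✓
  (0,4): δ = 22.19°  ✓
  (0,5): δ = 55.81°  ✓
  (0,6): δ = 97.41°  ·
  (1,2): δ = 132.37°  ·
  (1,3): δ = 101.03°  ·
  (1,4): δ = 74.32°  ·
  (1,5): δ = 40.70°  ✓
  (1,6): δ = 0.90°  ✓
  (2,3): δ = 148.66°  ·
  (2,4): δ = 121.94°  ·
  (2,5): δ = 88.33°  ·
  (2,6): δ = 46.73°  ✓
  (3,4): δ = 153.28°  ·
  (3,5): δ = 119.67°  ·
  (3,6): δ = 78.07°  ·
  (4,5): δ = 146.39°  ·
  (4,6): δ = 104.78°  ·
  (5,6): δ = 138.40°  ·
antipodal pairs: 7

count = 7; pairs: (0,2), (0,3), (0,4), (0,5), (1,5), (1,6), (2,6)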